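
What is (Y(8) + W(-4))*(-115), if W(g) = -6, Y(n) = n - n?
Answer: 690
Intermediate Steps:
Y(n) = 0
(Y(8) + W(-4))*(-115) = (0 - 6)*(-115) = -6*(-115) = 690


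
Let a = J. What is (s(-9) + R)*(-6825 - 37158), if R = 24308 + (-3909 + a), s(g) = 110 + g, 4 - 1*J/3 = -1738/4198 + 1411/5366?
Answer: -10161681014213649/11263234 ≈ -9.0220e+8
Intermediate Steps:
J = 140262903/11263234 (J = 12 - 3*(-1738/4198 + 1411/5366) = 12 - 3*(-1738*1/4198 + 1411*(1/5366)) = 12 - 3*(-869/2099 + 1411/5366) = 12 - 3*(-1701365/11263234) = 12 + 5104095/11263234 = 140262903/11263234 ≈ 12.453)
a = 140262903/11263234 ≈ 12.453
R = 229898973269/11263234 (R = 24308 + (-3909 + 140262903/11263234) = 24308 - 43887718803/11263234 = 229898973269/11263234 ≈ 20411.)
(s(-9) + R)*(-6825 - 37158) = ((110 - 9) + 229898973269/11263234)*(-6825 - 37158) = (101 + 229898973269/11263234)*(-43983) = (231036559903/11263234)*(-43983) = -10161681014213649/11263234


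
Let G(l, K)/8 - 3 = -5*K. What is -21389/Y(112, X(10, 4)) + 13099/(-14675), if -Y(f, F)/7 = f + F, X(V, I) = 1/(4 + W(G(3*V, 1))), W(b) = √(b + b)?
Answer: 1633401929263/61944099525 + 85556*I*√2/4221063 ≈ 26.369 + 0.028664*I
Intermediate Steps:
G(l, K) = 24 - 40*K (G(l, K) = 24 + 8*(-5*K) = 24 - 40*K)
W(b) = √2*√b (W(b) = √(2*b) = √2*√b)
X(V, I) = 1/(4 + 4*I*√2) (X(V, I) = 1/(4 + √2*√(24 - 40*1)) = 1/(4 + √2*√(24 - 40)) = 1/(4 + √2*√(-16)) = 1/(4 + √2*(4*I)) = 1/(4 + 4*I*√2))
Y(f, F) = -7*F - 7*f (Y(f, F) = -7*(f + F) = -7*(F + f) = -7*F - 7*f)
-21389/Y(112, X(10, 4)) + 13099/(-14675) = -21389/(-7*(1/12 - I*√2/12) - 7*112) + 13099/(-14675) = -21389/((-7/12 + 7*I*√2/12) - 784) + 13099*(-1/14675) = -21389/(-9415/12 + 7*I*√2/12) - 13099/14675 = -13099/14675 - 21389/(-9415/12 + 7*I*√2/12)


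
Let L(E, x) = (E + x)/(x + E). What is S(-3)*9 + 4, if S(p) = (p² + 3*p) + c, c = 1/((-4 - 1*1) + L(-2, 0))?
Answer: 7/4 ≈ 1.7500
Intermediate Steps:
L(E, x) = 1 (L(E, x) = (E + x)/(E + x) = 1)
c = -¼ (c = 1/((-4 - 1*1) + 1) = 1/((-4 - 1) + 1) = 1/(-5 + 1) = 1/(-4) = -¼ ≈ -0.25000)
S(p) = -¼ + p² + 3*p (S(p) = (p² + 3*p) - ¼ = -¼ + p² + 3*p)
S(-3)*9 + 4 = (-¼ + (-3)² + 3*(-3))*9 + 4 = (-¼ + 9 - 9)*9 + 4 = -¼*9 + 4 = -9/4 + 4 = 7/4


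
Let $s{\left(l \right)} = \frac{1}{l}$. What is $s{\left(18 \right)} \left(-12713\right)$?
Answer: $- \frac{12713}{18} \approx -706.28$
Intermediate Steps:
$s{\left(18 \right)} \left(-12713\right) = \frac{1}{18} \left(-12713\right) = - \frac{12713}{18}$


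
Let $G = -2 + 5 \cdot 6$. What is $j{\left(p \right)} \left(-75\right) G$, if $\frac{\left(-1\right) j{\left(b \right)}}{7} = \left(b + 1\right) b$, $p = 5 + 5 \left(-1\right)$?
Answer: $0$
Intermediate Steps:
$p = 0$ ($p = 5 - 5 = 0$)
$j{\left(b \right)} = - 7 b \left(1 + b\right)$ ($j{\left(b \right)} = - 7 \left(b + 1\right) b = - 7 \left(1 + b\right) b = - 7 b \left(1 + b\right)$)
$G = 28$ ($G = -2 + 30 = 28$)
$j{\left(p \right)} \left(-75\right) G = \left(-7\right) 0 \left(1 + 0\right) \left(-75\right) 28 = \left(-7\right) 0 \cdot 1 \left(-75\right) 28 = 0 \left(-75\right) 28 = 0 \cdot 28 = 0$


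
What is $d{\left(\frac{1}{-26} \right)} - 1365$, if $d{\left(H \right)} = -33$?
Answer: $-1398$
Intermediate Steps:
$d{\left(\frac{1}{-26} \right)} - 1365 = -33 - 1365 = -1398$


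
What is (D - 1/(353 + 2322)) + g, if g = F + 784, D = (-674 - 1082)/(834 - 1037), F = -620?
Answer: 93753197/543025 ≈ 172.65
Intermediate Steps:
D = 1756/203 (D = -1756/(-203) = -1756*(-1/203) = 1756/203 ≈ 8.6502)
g = 164 (g = -620 + 784 = 164)
(D - 1/(353 + 2322)) + g = (1756/203 - 1/(353 + 2322)) + 164 = (1756/203 - 1/2675) + 164 = 4697097/543025 + 164 = 93753197/543025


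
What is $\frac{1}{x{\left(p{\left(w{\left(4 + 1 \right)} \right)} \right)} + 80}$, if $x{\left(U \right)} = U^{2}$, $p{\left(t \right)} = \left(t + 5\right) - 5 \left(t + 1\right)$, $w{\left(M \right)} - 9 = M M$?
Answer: $\frac{1}{18576} \approx 5.3833 \cdot 10^{-5}$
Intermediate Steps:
$w{\left(M \right)} = 9 + M^{2}$ ($w{\left(M \right)} = 9 + M M = 9 + M^{2}$)
$p{\left(t \right)} = - 4 t$ ($p{\left(t \right)} = \left(5 + t\right) - 5 \left(1 + t\right) = \left(5 + t\right) - \left(5 + 5 t\right) = - 4 t$)
$\frac{1}{x{\left(p{\left(w{\left(4 + 1 \right)} \right)} \right)} + 80} = \frac{1}{\left(- 4 \left(9 + \left(4 + 1\right)^{2}\right)\right)^{2} + 80} = \frac{1}{\left(- 4 \left(9 + 5^{2}\right)\right)^{2} + 80} = \frac{1}{\left(- 4 \left(9 + 25\right)\right)^{2} + 80} = \frac{1}{\left(\left(-4\right) 34\right)^{2} + 80} = \frac{1}{\left(-136\right)^{2} + 80} = \frac{1}{18496 + 80} = \frac{1}{18576}$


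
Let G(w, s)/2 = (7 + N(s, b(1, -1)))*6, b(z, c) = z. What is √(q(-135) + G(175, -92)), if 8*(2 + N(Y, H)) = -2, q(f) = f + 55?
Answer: I*√23 ≈ 4.7958*I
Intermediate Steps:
q(f) = 55 + f
N(Y, H) = -9/4 (N(Y, H) = -2 + (⅛)*(-2) = -2 - ¼ = -9/4)
G(w, s) = 57 (G(w, s) = 2*((7 - 9/4)*6) = 2*((19/4)*6) = 2*(57/2) = 57)
√(q(-135) + G(175, -92)) = √((55 - 135) + 57) = √(-80 + 57) = √(-23) = I*√23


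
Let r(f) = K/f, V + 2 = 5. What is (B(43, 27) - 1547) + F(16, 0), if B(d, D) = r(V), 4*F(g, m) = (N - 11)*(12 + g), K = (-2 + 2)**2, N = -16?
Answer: -1736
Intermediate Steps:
V = 3 (V = -2 + 5 = 3)
K = 0 (K = 0**2 = 0)
r(f) = 0 (r(f) = 0/f = 0)
F(g, m) = -81 - 27*g/4 (F(g, m) = ((-16 - 11)*(12 + g))/4 = (-27*(12 + g))/4 = (-324 - 27*g)/4 = -81 - 27*g/4)
B(d, D) = 0
(B(43, 27) - 1547) + F(16, 0) = (0 - 1547) + (-81 - 27/4*16) = -1547 + (-81 - 108) = -1547 - 189 = -1736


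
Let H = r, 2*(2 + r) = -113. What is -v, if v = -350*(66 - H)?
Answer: 43575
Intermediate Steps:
r = -117/2 (r = -2 + (½)*(-113) = -2 - 113/2 = -117/2 ≈ -58.500)
H = -117/2 ≈ -58.500
v = -43575 (v = -350*(66 - 1*(-117/2)) = -350*(66 + 117/2) = -350*249/2 = -43575)
-v = -1*(-43575) = 43575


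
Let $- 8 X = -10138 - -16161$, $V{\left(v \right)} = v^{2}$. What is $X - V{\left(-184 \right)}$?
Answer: $- \frac{276871}{8} \approx -34609.0$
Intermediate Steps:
$X = - \frac{6023}{8}$ ($X = - \frac{-10138 - -16161}{8} = - \frac{-10138 + 16161}{8} = \left(- \frac{1}{8}\right) 6023 = - \frac{6023}{8} \approx -752.88$)
$X - V{\left(-184 \right)} = - \frac{6023}{8} - \left(-184\right)^{2} = - \frac{6023}{8} - 33856 = - \frac{276871}{8}$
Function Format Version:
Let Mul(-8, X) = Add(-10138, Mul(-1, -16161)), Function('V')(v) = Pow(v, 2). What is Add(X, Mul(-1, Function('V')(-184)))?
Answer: Rational(-276871, 8) ≈ -34609.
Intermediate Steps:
X = Rational(-6023, 8) (X = Mul(Rational(-1, 8), Add(-10138, Mul(-1, -16161))) = Mul(Rational(-1, 8), Add(-10138, 16161)) = Mul(Rational(-1, 8), 6023) = Rational(-6023, 8) ≈ -752.88)
Add(X, Mul(-1, Function('V')(-184))) = Add(Rational(-6023, 8), Mul(-1, Pow(-184, 2))) = Add(Rational(-6023, 8), Mul(-1, 33856)) = Add(Rational(-6023, 8), -33856) = Rational(-276871, 8)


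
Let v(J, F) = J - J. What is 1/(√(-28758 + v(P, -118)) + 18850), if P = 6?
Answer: 9425/177675629 - I*√28758/355351258 ≈ 5.3046e-5 - 4.7722e-7*I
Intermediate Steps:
v(J, F) = 0
1/(√(-28758 + v(P, -118)) + 18850) = 1/(√(-28758 + 0) + 18850) = 1/(√(-28758) + 18850) = 1/(I*√28758 + 18850) = 1/(18850 + I*√28758)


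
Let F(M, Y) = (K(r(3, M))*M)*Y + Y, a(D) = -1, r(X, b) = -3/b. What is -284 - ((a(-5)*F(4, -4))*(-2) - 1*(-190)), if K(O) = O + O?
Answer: -514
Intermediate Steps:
K(O) = 2*O
F(M, Y) = -5*Y (F(M, Y) = ((2*(-3/M))*M)*Y + Y = ((-6/M)*M)*Y + Y = -6*Y + Y = -5*Y)
-284 - ((a(-5)*F(4, -4))*(-2) - 1*(-190)) = -284 - (-(-5)*(-4)*(-2) - 1*(-190)) = -284 - (-1*20*(-2) + 190) = -284 - (-20*(-2) + 190) = -284 - (40 + 190) = -284 - 1*230 = -284 - 230 = -514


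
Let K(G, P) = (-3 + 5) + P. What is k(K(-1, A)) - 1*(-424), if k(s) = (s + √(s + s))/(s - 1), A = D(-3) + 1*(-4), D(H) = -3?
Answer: 2549/6 - I*√10/6 ≈ 424.83 - 0.52705*I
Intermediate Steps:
A = -7 (A = -3 + 1*(-4) = -3 - 4 = -7)
K(G, P) = 2 + P
k(s) = (s + √2*√s)/(-1 + s) (k(s) = (s + √(2*s))/(-1 + s) = (s + √2*√s)/(-1 + s))
k(K(-1, A)) - 1*(-424) = ((2 - 7) + √2*√(2 - 7))/(-1 + (2 - 7)) - 1*(-424) = (-5 + √2*√(-5))/(-1 - 5) + 424 = (-5 + √2*(I*√5))/(-6) + 424 = -(-5 + I*√10)/6 + 424 = (⅚ - I*√10/6) + 424 = 2549/6 - I*√10/6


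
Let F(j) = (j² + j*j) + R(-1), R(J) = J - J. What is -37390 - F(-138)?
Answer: -75478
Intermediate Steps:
R(J) = 0
F(j) = 2*j² (F(j) = (j² + j*j) + 0 = (j² + j²) + 0 = 2*j² + 0 = 2*j²)
-37390 - F(-138) = -37390 - 2*(-138)² = -37390 - 2*19044 = -37390 - 1*38088 = -37390 - 38088 = -75478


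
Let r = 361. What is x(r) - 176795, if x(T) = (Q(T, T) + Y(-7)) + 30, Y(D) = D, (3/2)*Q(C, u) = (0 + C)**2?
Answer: -269674/3 ≈ -89891.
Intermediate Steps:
Q(C, u) = 2*C**2/3 (Q(C, u) = 2*(0 + C)**2/3 = 2*C**2/3)
x(T) = 23 + 2*T**2/3 (x(T) = (2*T**2/3 - 7) + 30 = (-7 + 2*T**2/3) + 30 = 23 + 2*T**2/3)
x(r) - 176795 = (23 + (2/3)*361**2) - 176795 = (23 + (2/3)*130321) - 176795 = (23 + 260642/3) - 176795 = 260711/3 - 176795 = -269674/3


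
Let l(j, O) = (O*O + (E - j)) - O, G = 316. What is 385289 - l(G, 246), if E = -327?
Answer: 325662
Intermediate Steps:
l(j, O) = -327 + O**2 - O - j (l(j, O) = (O*O + (-327 - j)) - O = (O**2 + (-327 - j)) - O = (-327 + O**2 - j) - O = -327 + O**2 - O - j)
385289 - l(G, 246) = 385289 - (-327 + 246**2 - 1*246 - 1*316) = 385289 - (-327 + 60516 - 246 - 316) = 385289 - 1*59627 = 385289 - 59627 = 325662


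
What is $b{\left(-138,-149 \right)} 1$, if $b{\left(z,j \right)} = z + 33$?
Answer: $-105$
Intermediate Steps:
$b{\left(z,j \right)} = 33 + z$
$b{\left(-138,-149 \right)} 1 = \left(33 - 138\right) 1 = \left(-105\right) 1 = -105$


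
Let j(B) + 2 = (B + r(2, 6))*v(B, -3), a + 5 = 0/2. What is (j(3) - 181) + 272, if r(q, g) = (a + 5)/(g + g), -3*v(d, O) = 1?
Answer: 88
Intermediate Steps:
a = -5 (a = -5 + 0/2 = -5 + 0*(1/2) = -5 + 0 = -5)
v(d, O) = -1/3 (v(d, O) = -1/3*1 = -1/3)
r(q, g) = 0 (r(q, g) = (-5 + 5)/(g + g) = 0/((2*g)) = 0*(1/(2*g)) = 0)
j(B) = -2 - B/3 (j(B) = -2 + (B + 0)*(-1/3) = -2 + B*(-1/3) = -2 - B/3)
(j(3) - 181) + 272 = ((-2 - 1/3*3) - 181) + 272 = ((-2 - 1) - 181) + 272 = (-3 - 181) + 272 = -184 + 272 = 88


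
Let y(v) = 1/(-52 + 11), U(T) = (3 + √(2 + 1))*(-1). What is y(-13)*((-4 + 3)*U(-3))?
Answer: -3/41 - √3/41 ≈ -0.11542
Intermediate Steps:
U(T) = -3 - √3 (U(T) = (3 + √3)*(-1) = -3 - √3)
y(v) = -1/41 (y(v) = 1/(-41) = -1/41)
y(-13)*((-4 + 3)*U(-3)) = -(-4 + 3)*(-3 - √3)/41 = -(-1)*(-3 - √3)/41 = -(3 + √3)/41 = -3/41 - √3/41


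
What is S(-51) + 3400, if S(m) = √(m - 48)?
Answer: 3400 + 3*I*√11 ≈ 3400.0 + 9.9499*I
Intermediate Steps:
S(m) = √(-48 + m)
S(-51) + 3400 = √(-48 - 51) + 3400 = √(-99) + 3400 = 3*I*√11 + 3400 = 3400 + 3*I*√11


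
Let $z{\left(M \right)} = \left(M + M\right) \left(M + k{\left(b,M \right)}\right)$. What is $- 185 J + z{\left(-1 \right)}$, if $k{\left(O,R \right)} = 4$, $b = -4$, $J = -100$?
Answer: $18494$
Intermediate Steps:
$z{\left(M \right)} = 2 M \left(4 + M\right)$ ($z{\left(M \right)} = \left(M + M\right) \left(M + 4\right) = 2 M \left(4 + M\right)$)
$- 185 J + z{\left(-1 \right)} = \left(-185\right) \left(-100\right) + 2 \left(-1\right) \left(4 - 1\right) = 18500 + 2 \left(-1\right) 3 = 18500 - 6 = 18494$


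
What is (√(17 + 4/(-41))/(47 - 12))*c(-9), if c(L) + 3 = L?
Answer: -36*√3157/1435 ≈ -1.4096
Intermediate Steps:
c(L) = -3 + L
(√(17 + 4/(-41))/(47 - 12))*c(-9) = (√(17 + 4/(-41))/(47 - 12))*(-3 - 9) = (√(17 + 4*(-1/41))/35)*(-12) = (√(17 - 4/41)*(1/35))*(-12) = (√(693/41)*(1/35))*(-12) = ((3*√3157/41)*(1/35))*(-12) = (3*√3157/1435)*(-12) = -36*√3157/1435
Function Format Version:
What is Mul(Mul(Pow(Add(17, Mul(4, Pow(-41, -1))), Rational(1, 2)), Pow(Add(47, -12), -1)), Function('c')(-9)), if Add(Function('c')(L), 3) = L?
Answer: Mul(Rational(-36, 1435), Pow(3157, Rational(1, 2))) ≈ -1.4096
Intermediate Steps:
Function('c')(L) = Add(-3, L)
Mul(Mul(Pow(Add(17, Mul(4, Pow(-41, -1))), Rational(1, 2)), Pow(Add(47, -12), -1)), Function('c')(-9)) = Mul(Mul(Pow(Add(17, Mul(4, Pow(-41, -1))), Rational(1, 2)), Pow(Add(47, -12), -1)), Add(-3, -9)) = Mul(Mul(Pow(Add(17, Mul(4, Rational(-1, 41))), Rational(1, 2)), Pow(35, -1)), -12) = Mul(Mul(Pow(Add(17, Rational(-4, 41)), Rational(1, 2)), Rational(1, 35)), -12) = Mul(Mul(Pow(Rational(693, 41), Rational(1, 2)), Rational(1, 35)), -12) = Mul(Mul(Mul(Rational(3, 41), Pow(3157, Rational(1, 2))), Rational(1, 35)), -12) = Mul(Mul(Rational(3, 1435), Pow(3157, Rational(1, 2))), -12) = Mul(Rational(-36, 1435), Pow(3157, Rational(1, 2)))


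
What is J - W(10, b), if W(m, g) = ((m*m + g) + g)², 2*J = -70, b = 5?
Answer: -12135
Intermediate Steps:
J = -35 (J = (½)*(-70) = -35)
W(m, g) = (m² + 2*g)² (W(m, g) = ((m² + g) + g)² = ((g + m²) + g)² = (m² + 2*g)²)
J - W(10, b) = -35 - (10² + 2*5)² = -35 - (100 + 10)² = -35 - 1*110² = -35 - 1*12100 = -35 - 12100 = -12135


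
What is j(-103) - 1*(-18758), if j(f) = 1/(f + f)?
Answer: 3864147/206 ≈ 18758.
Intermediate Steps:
j(f) = 1/(2*f)
j(-103) - 1*(-18758) = (1/2)/(-103) - 1*(-18758) = (1/2)*(-1/103) + 18758 = -1/206 + 18758 = 3864147/206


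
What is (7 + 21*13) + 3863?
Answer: 4143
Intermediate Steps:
(7 + 21*13) + 3863 = (7 + 273) + 3863 = 280 + 3863 = 4143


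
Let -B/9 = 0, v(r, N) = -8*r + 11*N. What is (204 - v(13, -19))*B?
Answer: 0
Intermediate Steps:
B = 0 (B = -9*0 = 0)
(204 - v(13, -19))*B = (204 - (-8*13 + 11*(-19)))*0 = (204 - (-104 - 209))*0 = (204 - 1*(-313))*0 = (204 + 313)*0 = 517*0 = 0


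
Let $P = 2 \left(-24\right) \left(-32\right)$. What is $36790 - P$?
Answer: $35254$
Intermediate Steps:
$P = 1536$ ($P = \left(-48\right) \left(-32\right) = 1536$)
$36790 - P = 36790 - 1536 = 35254$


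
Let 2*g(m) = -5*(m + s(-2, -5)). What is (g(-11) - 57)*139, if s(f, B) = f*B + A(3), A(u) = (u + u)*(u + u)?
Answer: -40171/2 ≈ -20086.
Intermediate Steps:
A(u) = 4*u² (A(u) = (2*u)*(2*u) = 4*u²)
s(f, B) = 36 + B*f (s(f, B) = f*B + 4*3² = B*f + 4*9 = B*f + 36 = 36 + B*f)
g(m) = -115 - 5*m/2 (g(m) = (-5*(m + (36 - 5*(-2))))/2 = (-5*(m + (36 + 10)))/2 = (-5*(m + 46))/2 = (-5*(46 + m))/2 = (-230 - 5*m)/2 = -115 - 5*m/2)
(g(-11) - 57)*139 = ((-115 - 5/2*(-11)) - 57)*139 = ((-115 + 55/2) - 57)*139 = (-175/2 - 57)*139 = -289/2*139 = -40171/2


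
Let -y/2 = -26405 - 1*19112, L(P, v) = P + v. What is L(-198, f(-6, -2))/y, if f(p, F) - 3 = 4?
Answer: -191/91034 ≈ -0.0020981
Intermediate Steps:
f(p, F) = 7 (f(p, F) = 3 + 4 = 7)
y = 91034 (y = -2*(-26405 - 1*19112) = -2*(-26405 - 19112) = -2*(-45517) = 91034)
L(-198, f(-6, -2))/y = (-198 + 7)/91034 = -191*1/91034 = -191/91034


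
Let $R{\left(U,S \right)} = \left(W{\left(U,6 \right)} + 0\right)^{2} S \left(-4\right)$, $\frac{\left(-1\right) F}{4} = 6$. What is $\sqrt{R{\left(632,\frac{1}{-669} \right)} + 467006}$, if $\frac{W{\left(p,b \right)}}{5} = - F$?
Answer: $\frac{\sqrt{23228022974}}{223} \approx 683.44$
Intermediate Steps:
$F = -24$ ($F = \left(-4\right) 6 = -24$)
$W{\left(p,b \right)} = 120$ ($W{\left(p,b \right)} = 5 \left(\left(-1\right) \left(-24\right)\right) = 5 \cdot 24 = 120$)
$R{\left(U,S \right)} = - 57600 S$ ($R{\left(U,S \right)} = \left(120 + 0\right)^{2} S \left(-4\right) = 120^{2} S \left(-4\right) = 14400 S \left(-4\right) = - 57600 S$)
$\sqrt{R{\left(632,\frac{1}{-669} \right)} + 467006} = \sqrt{- \frac{57600}{-669} + 467006} = \sqrt{\left(-57600\right) \left(- \frac{1}{669}\right) + 467006} = \sqrt{\frac{19200}{223} + 467006} = \sqrt{\frac{104161538}{223}} = \frac{\sqrt{23228022974}}{223}$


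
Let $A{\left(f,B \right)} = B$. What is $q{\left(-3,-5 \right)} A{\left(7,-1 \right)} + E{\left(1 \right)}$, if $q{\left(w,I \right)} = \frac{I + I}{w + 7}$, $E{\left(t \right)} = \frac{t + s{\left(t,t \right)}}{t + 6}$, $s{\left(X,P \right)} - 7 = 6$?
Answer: $\frac{9}{2} \approx 4.5$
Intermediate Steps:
$s{\left(X,P \right)} = 13$ ($s{\left(X,P \right)} = 7 + 6 = 13$)
$E{\left(t \right)} = \frac{13 + t}{6 + t}$ ($E{\left(t \right)} = \frac{t + 13}{t + 6} = \frac{13 + t}{6 + t}$)
$q{\left(w,I \right)} = \frac{2 I}{7 + w}$
$q{\left(-3,-5 \right)} A{\left(7,-1 \right)} + E{\left(1 \right)} = 2 \left(-5\right) \frac{1}{7 - 3} \left(-1\right) + \frac{13 + 1}{6 + 1} = 2 \left(-5\right) \frac{1}{4} \left(-1\right) + \frac{1}{7} \cdot 14 = \left(- \frac{5}{2}\right) \left(-1\right) + 2 = \frac{5}{2} + 2 = \frac{9}{2}$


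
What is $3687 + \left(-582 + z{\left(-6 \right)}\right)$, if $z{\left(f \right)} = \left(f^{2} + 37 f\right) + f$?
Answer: $2913$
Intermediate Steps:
$z{\left(f \right)} = f^{2} + 38 f$
$3687 + \left(-582 + z{\left(-6 \right)}\right) = 3687 - \left(582 + 6 \left(38 - 6\right)\right) = 3687 - 774 = 2913$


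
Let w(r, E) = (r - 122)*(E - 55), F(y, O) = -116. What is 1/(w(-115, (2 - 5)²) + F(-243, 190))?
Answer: 1/10786 ≈ 9.2713e-5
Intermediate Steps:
w(r, E) = (-122 + r)*(-55 + E)
1/(w(-115, (2 - 5)²) + F(-243, 190)) = 1/((6710 - 122*(2 - 5)² - 55*(-115) + (2 - 5)²*(-115)) - 116) = 1/((6710 - 122*(-3)² + 6325 + (-3)²*(-115)) - 116) = 1/((6710 - 122*9 + 6325 + 9*(-115)) - 116) = 1/((6710 - 1098 + 6325 - 1035) - 116) = 1/(10902 - 116) = 1/10786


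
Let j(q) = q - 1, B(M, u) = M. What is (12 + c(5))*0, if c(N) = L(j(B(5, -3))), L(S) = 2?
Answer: 0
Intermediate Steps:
j(q) = -1 + q
c(N) = 2
(12 + c(5))*0 = (12 + 2)*0 = 14*0 = 0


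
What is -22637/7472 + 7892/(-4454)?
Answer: -79897111/16640144 ≈ -4.8015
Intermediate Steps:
-22637/7472 + 7892/(-4454) = -22637*1/7472 + 7892*(-1/4454) = -22637/7472 - 3946/2227 = -79897111/16640144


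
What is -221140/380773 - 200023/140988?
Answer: -3462627229/1731755604 ≈ -1.9995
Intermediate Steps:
-221140/380773 - 200023/140988 = -3462627229/1731755604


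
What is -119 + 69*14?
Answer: 847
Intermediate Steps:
-119 + 69*14 = -119 + 966 = 847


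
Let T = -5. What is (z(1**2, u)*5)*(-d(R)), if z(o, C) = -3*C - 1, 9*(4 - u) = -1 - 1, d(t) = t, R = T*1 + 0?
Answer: -1025/3 ≈ -341.67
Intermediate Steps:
R = -5 (R = -5*1 + 0 = -5 + 0 = -5)
u = 38/9 (u = 4 - (-1 - 1)/9 = 4 - 1/9*(-2) = 4 + 2/9 = 38/9 ≈ 4.2222)
z(o, C) = -1 - 3*C
(z(1**2, u)*5)*(-d(R)) = ((-1 - 3*38/9)*5)*(-1*(-5)) = ((-1 - 38/3)*5)*5 = -41/3*5*5 = -205/3*5 = -1025/3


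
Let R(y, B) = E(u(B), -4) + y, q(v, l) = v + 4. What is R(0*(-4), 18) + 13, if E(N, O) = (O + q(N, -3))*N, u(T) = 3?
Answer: 22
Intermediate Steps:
q(v, l) = 4 + v
E(N, O) = N*(4 + N + O) (E(N, O) = (O + (4 + N))*N = (4 + N + O)*N = N*(4 + N + O))
R(y, B) = 9 + y (R(y, B) = 3*(4 + 3 - 4) + y = 3*3 + y = 9 + y)
R(0*(-4), 18) + 13 = (9 + 0*(-4)) + 13 = (9 + 0) + 13 = 9 + 13 = 22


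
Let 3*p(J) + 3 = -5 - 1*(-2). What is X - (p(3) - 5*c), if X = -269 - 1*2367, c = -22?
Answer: -2744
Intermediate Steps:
p(J) = -2 (p(J) = -1 + (-5 - 1*(-2))/3 = -1 + (-5 + 2)/3 = -1 + (⅓)*(-3) = -1 - 1 = -2)
X = -2636 (X = -269 - 2367 = -2636)
X - (p(3) - 5*c) = -2636 - (-2 - 5*(-22)) = -2636 - (-2 + 110) = -2636 - 1*108 = -2636 - 108 = -2744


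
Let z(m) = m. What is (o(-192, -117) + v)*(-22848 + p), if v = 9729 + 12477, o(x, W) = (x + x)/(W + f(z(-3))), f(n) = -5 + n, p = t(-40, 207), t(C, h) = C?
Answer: -63540154992/125 ≈ -5.0832e+8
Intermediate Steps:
p = -40
o(x, W) = 2*x/(-8 + W) (o(x, W) = (x + x)/(W + (-5 - 3)) = (2*x)/(W - 8) = (2*x)/(-8 + W) = 2*x/(-8 + W))
v = 22206
(o(-192, -117) + v)*(-22848 + p) = (2*(-192)/(-8 - 117) + 22206)*(-22848 - 40) = (2*(-192)/(-125) + 22206)*(-22888) = (2*(-192)*(-1/125) + 22206)*(-22888) = (384/125 + 22206)*(-22888) = (2776134/125)*(-22888) = -63540154992/125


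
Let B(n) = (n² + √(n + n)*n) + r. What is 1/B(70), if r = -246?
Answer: 2327/10486858 - 35*√35/5243429 ≈ 0.00018241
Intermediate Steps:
B(n) = -246 + n² + √2*n^(3/2) (B(n) = (n² + √(n + n)*n) - 246 = (n² + √(2*n)*n) - 246 = (n² + (√2*√n)*n) - 246 = (n² + √2*n^(3/2)) - 246 = -246 + n² + √2*n^(3/2))
1/B(70) = 1/(-246 + 70² + √2*70^(3/2)) = 1/(-246 + 4900 + √2*(70*√70)) = 1/(-246 + 4900 + 140*√35) = 1/(4654 + 140*√35)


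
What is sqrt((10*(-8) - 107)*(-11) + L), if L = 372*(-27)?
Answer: 7*I*sqrt(163) ≈ 89.37*I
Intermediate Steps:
L = -10044
sqrt((10*(-8) - 107)*(-11) + L) = sqrt((10*(-8) - 107)*(-11) - 10044) = sqrt((-80 - 107)*(-11) - 10044) = sqrt(-187*(-11) - 10044) = sqrt(2057 - 10044) = sqrt(-7987) = 7*I*sqrt(163)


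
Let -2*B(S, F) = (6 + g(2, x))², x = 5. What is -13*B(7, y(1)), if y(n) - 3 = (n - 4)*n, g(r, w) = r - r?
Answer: 234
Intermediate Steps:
g(r, w) = 0
y(n) = 3 + n*(-4 + n) (y(n) = 3 + (n - 4)*n = 3 + (-4 + n)*n = 3 + n*(-4 + n))
B(S, F) = -18 (B(S, F) = -(6 + 0)²/2 = -½*6² = -½*36 = -18)
-13*B(7, y(1)) = -13*(-18) = 234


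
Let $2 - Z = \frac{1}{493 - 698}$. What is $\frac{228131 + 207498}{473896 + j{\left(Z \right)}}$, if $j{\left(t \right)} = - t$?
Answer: $\frac{89303945}{97148269} \approx 0.91925$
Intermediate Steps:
$Z = \frac{411}{205}$ ($Z = 2 - \frac{1}{493 - 698} = 2 - \frac{1}{-205} = 2 - - \frac{1}{205} = 2 + \frac{1}{205} = \frac{411}{205} \approx 2.0049$)
$\frac{228131 + 207498}{473896 + j{\left(Z \right)}} = \frac{228131 + 207498}{473896 - \frac{411}{205}} = \frac{435629}{473896 - \frac{411}{205}} = \frac{435629}{\frac{97148269}{205}} = 435629 \cdot \frac{205}{97148269} = \frac{89303945}{97148269}$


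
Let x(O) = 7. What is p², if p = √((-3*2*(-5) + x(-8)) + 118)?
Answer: 155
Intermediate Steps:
p = √155 (p = √((-3*2*(-5) + 7) + 118) = √((-6*(-5) + 7) + 118) = √((30 + 7) + 118) = √(37 + 118) = √155 ≈ 12.450)
p² = (√155)² = 155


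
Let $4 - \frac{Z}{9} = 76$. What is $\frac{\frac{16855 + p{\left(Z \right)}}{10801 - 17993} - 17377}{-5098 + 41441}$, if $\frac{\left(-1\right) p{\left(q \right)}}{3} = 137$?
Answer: $- \frac{31247957}{65344714} \approx -0.4782$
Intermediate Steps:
$Z = -648$ ($Z = 36 - 684 = -648$)
$p{\left(q \right)} = -411$ ($p{\left(q \right)} = \left(-3\right) 137 = -411$)
$\frac{\frac{16855 + p{\left(Z \right)}}{10801 - 17993} - 17377}{-5098 + 41441} = \frac{\frac{16855 - 411}{10801 - 17993} - 17377}{-5098 + 41441} = \frac{\frac{16444}{-7192} - 17377}{36343} = \left(16444 \left(- \frac{1}{7192}\right) - 17377\right) \frac{1}{36343} = \left(- \frac{4111}{1798} - 17377\right) \frac{1}{36343} = \left(- \frac{31247957}{1798}\right) \frac{1}{36343} = - \frac{31247957}{65344714}$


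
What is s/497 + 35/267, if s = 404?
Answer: 125263/132699 ≈ 0.94396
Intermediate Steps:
s/497 + 35/267 = 404/497 + 35/267 = 125263/132699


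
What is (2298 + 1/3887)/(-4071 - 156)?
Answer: -8932327/16430349 ≈ -0.54365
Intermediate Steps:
(2298 + 1/3887)/(-4071 - 156) = (2298 + 1/3887)/(-4227) = (8932327/3887)*(-1/4227) = -8932327/16430349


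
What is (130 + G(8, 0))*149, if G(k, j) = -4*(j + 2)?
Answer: 18178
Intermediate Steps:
G(k, j) = -8 - 4*j (G(k, j) = -4*(2 + j) = -8 - 4*j)
(130 + G(8, 0))*149 = (130 + (-8 - 4*0))*149 = (130 + (-8 + 0))*149 = (130 - 8)*149 = 122*149 = 18178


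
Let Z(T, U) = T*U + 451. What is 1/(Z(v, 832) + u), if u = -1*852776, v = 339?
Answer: -1/570277 ≈ -1.7535e-6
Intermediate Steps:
Z(T, U) = 451 + T*U
u = -852776
1/(Z(v, 832) + u) = 1/((451 + 339*832) - 852776) = 1/((451 + 282048) - 852776) = 1/(282499 - 852776) = 1/(-570277) = -1/570277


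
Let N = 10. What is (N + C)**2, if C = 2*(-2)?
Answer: 36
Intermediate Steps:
C = -4
(N + C)**2 = (10 - 4)**2 = 6**2 = 36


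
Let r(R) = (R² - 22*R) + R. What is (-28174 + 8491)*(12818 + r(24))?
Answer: -253713870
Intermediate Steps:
r(R) = R² - 21*R
(-28174 + 8491)*(12818 + r(24)) = (-28174 + 8491)*(12818 + 24*(-21 + 24)) = -19683*(12818 + 24*3) = -19683*(12818 + 72) = -19683*12890 = -253713870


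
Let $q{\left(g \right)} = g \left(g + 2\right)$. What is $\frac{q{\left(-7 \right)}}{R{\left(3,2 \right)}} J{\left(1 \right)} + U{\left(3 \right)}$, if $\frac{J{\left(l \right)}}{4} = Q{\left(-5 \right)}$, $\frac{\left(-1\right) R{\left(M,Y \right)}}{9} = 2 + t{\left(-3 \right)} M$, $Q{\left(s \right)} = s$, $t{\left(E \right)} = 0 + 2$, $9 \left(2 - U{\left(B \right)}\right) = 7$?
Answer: $\frac{197}{18} \approx 10.944$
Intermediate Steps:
$U{\left(B \right)} = \frac{11}{9}$ ($U{\left(B \right)} = 2 - \frac{7}{9} = \frac{11}{9}$)
$t{\left(E \right)} = 2$
$q{\left(g \right)} = g \left(2 + g\right)$
$R{\left(M,Y \right)} = -18 - 18 M$ ($R{\left(M,Y \right)} = - 9 \left(2 + 2 M\right) = -18 - 18 M$)
$J{\left(l \right)} = -20$ ($J{\left(l \right)} = 4 \left(-5\right) = -20$)
$\frac{q{\left(-7 \right)}}{R{\left(3,2 \right)}} J{\left(1 \right)} + U{\left(3 \right)} = \frac{\left(-7\right) \left(2 - 7\right)}{-18 - 54} \left(-20\right) + \frac{11}{9} = \frac{\left(-7\right) \left(-5\right)}{-18 - 54} \left(-20\right) + \frac{11}{9} = \frac{35}{-72} \left(-20\right) + \frac{11}{9} = 35 \left(- \frac{1}{72}\right) \left(-20\right) + \frac{11}{9} = \left(- \frac{35}{72}\right) \left(-20\right) + \frac{11}{9} = \frac{175}{18} + \frac{11}{9} = \frac{197}{18}$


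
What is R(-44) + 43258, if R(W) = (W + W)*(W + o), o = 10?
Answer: 46250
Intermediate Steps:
R(W) = 2*W*(10 + W) (R(W) = (W + W)*(W + 10) = (2*W)*(10 + W) = 2*W*(10 + W))
R(-44) + 43258 = 2*(-44)*(10 - 44) + 43258 = 2*(-44)*(-34) + 43258 = 2992 + 43258 = 46250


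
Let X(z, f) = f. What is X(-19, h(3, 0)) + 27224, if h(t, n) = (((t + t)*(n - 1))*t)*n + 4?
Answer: 27228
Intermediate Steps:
h(t, n) = 4 + 2*n*t**2*(-1 + n) (h(t, n) = (((2*t)*(-1 + n))*t)*n + 4 = ((2*t*(-1 + n))*t)*n + 4 = (2*t**2*(-1 + n))*n + 4 = 2*n*t**2*(-1 + n) + 4 = 4 + 2*n*t**2*(-1 + n))
X(-19, h(3, 0)) + 27224 = (4 - 2*0*3**2 + 2*0**2*3**2) + 27224 = (4 - 2*0*9 + 2*0*9) + 27224 = (4 + 0 + 0) + 27224 = 4 + 27224 = 27228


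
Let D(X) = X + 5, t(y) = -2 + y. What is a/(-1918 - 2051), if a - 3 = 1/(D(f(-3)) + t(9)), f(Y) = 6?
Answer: -55/71442 ≈ -0.00076986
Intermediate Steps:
D(X) = 5 + X
a = 55/18 (a = 3 + 1/((5 + 6) + (-2 + 9)) = 3 + 1/(11 + 7) = 3 + 1/18 = 55/18 ≈ 3.0556)
a/(-1918 - 2051) = (55/18)/(-1918 - 2051) = (55/18)/(-3969) = -1/3969*55/18 = -55/71442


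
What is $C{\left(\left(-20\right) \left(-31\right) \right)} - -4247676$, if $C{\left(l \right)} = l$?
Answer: $4248296$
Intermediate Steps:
$C{\left(\left(-20\right) \left(-31\right) \right)} - -4247676 = \left(-20\right) \left(-31\right) - -4247676 = 620 + 4247676 = 4248296$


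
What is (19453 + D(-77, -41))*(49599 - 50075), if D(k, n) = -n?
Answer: -9279144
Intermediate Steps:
(19453 + D(-77, -41))*(49599 - 50075) = (19453 - 1*(-41))*(49599 - 50075) = (19453 + 41)*(-476) = 19494*(-476) = -9279144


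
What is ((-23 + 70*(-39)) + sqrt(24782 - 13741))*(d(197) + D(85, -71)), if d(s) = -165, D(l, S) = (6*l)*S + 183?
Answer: 99636576 - 36192*sqrt(11041) ≈ 9.5834e+7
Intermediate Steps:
D(l, S) = 183 + 6*S*l (D(l, S) = 6*S*l + 183 = 183 + 6*S*l)
((-23 + 70*(-39)) + sqrt(24782 - 13741))*(d(197) + D(85, -71)) = ((-23 + 70*(-39)) + sqrt(24782 - 13741))*(-165 + (183 + 6*(-71)*85)) = ((-23 - 2730) + sqrt(11041))*(-165 + (183 - 36210)) = (-2753 + sqrt(11041))*(-165 - 36027) = (-2753 + sqrt(11041))*(-36192) = 99636576 - 36192*sqrt(11041)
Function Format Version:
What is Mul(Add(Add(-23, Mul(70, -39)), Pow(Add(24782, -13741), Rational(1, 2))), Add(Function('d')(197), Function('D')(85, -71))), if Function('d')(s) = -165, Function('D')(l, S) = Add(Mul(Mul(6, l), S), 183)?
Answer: Add(99636576, Mul(-36192, Pow(11041, Rational(1, 2)))) ≈ 9.5834e+7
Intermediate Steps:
Function('D')(l, S) = Add(183, Mul(6, S, l)) (Function('D')(l, S) = Add(Mul(6, S, l), 183) = Add(183, Mul(6, S, l)))
Mul(Add(Add(-23, Mul(70, -39)), Pow(Add(24782, -13741), Rational(1, 2))), Add(Function('d')(197), Function('D')(85, -71))) = Mul(Add(Add(-23, Mul(70, -39)), Pow(Add(24782, -13741), Rational(1, 2))), Add(-165, Add(183, Mul(6, -71, 85)))) = Mul(Add(Add(-23, -2730), Pow(11041, Rational(1, 2))), Add(-165, Add(183, -36210))) = Mul(Add(-2753, Pow(11041, Rational(1, 2))), Add(-165, -36027)) = Mul(Add(-2753, Pow(11041, Rational(1, 2))), -36192) = Add(99636576, Mul(-36192, Pow(11041, Rational(1, 2))))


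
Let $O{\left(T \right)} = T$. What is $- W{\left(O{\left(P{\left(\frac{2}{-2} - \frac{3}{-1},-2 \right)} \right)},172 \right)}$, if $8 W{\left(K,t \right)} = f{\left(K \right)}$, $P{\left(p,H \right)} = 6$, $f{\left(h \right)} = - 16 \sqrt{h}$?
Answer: $2 \sqrt{6} \approx 4.899$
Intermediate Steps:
$W{\left(K,t \right)} = - 2 \sqrt{K}$ ($W{\left(K,t \right)} = \frac{\left(-16\right) \sqrt{K}}{8} = - 2 \sqrt{K}$)
$- W{\left(O{\left(P{\left(\frac{2}{-2} - \frac{3}{-1},-2 \right)} \right)},172 \right)} = - \left(-2\right) \sqrt{6} = 2 \sqrt{6}$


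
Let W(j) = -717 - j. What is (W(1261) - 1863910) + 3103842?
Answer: 1237954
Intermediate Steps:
(W(1261) - 1863910) + 3103842 = ((-717 - 1*1261) - 1863910) + 3103842 = ((-717 - 1261) - 1863910) + 3103842 = (-1978 - 1863910) + 3103842 = -1865888 + 3103842 = 1237954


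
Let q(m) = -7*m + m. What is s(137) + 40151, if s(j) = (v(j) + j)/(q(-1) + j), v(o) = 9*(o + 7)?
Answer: 5743026/143 ≈ 40161.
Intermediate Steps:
q(m) = -6*m
v(o) = 63 + 9*o (v(o) = 9*(7 + o) = 63 + 9*o)
s(j) = (63 + 10*j)/(6 + j) (s(j) = ((63 + 9*j) + j)/(-6*(-1) + j) = (63 + 10*j)/(6 + j))
s(137) + 40151 = (63 + 10*137)/(6 + 137) + 40151 = (63 + 1370)/143 + 40151 = (1/143)*1433 + 40151 = 1433/143 + 40151 = 5743026/143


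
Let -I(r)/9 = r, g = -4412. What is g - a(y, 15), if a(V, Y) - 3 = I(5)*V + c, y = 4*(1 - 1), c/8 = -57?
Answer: -3959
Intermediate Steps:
c = -456 (c = 8*(-57) = -456)
I(r) = -9*r
y = 0 (y = 4*0 = 0)
a(V, Y) = -453 - 45*V (a(V, Y) = 3 + ((-9*5)*V - 456) = 3 + (-45*V - 456) = 3 + (-456 - 45*V) = -453 - 45*V)
g - a(y, 15) = -4412 - (-453 - 45*0) = -4412 - (-453 + 0) = -4412 - 1*(-453) = -4412 + 453 = -3959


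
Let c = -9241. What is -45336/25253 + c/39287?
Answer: -2014478405/992114611 ≈ -2.0305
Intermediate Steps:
-45336/25253 + c/39287 = -45336/25253 - 9241/39287 = -2014478405/992114611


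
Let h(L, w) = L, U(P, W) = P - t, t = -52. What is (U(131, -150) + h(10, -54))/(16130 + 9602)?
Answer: 193/25732 ≈ 0.0075004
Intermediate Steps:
U(P, W) = 52 + P (U(P, W) = P - 1*(-52) = P + 52 = 52 + P)
(U(131, -150) + h(10, -54))/(16130 + 9602) = ((52 + 131) + 10)/(16130 + 9602) = (183 + 10)/25732 = 193*(1/25732) = 193/25732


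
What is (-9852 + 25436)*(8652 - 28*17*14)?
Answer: 30980992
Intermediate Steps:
(-9852 + 25436)*(8652 - 28*17*14) = 15584*(8652 - 476*14) = 15584*(8652 - 6664) = 15584*1988 = 30980992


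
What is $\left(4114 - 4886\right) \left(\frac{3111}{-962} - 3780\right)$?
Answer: $\frac{1404835806}{481} \approx 2.9207 \cdot 10^{6}$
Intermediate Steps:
$\left(4114 - 4886\right) \left(\frac{3111}{-962} - 3780\right) = - 772 \left(3111 \left(- \frac{1}{962}\right) - 3780\right) = - 772 \left(- \frac{3111}{962} - 3780\right) = \left(-772\right) \left(- \frac{3639471}{962}\right) = \frac{1404835806}{481}$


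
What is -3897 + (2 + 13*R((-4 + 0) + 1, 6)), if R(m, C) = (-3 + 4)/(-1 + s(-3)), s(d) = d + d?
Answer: -27278/7 ≈ -3896.9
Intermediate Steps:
s(d) = 2*d
R(m, C) = -1/7 (R(m, C) = (-3 + 4)/(-1 + 2*(-3)) = 1/(-1 - 6) = 1/(-7) = 1*(-1/7) = -1/7)
-3897 + (2 + 13*R((-4 + 0) + 1, 6)) = -3897 + (2 + 13*(-1/7)) = -3897 + (2 - 13/7) = -3897 + 1/7 = -27278/7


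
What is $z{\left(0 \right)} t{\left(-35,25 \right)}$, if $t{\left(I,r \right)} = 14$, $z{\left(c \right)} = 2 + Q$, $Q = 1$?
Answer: $42$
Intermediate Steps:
$z{\left(c \right)} = 3$ ($z{\left(c \right)} = 2 + 1 = 3$)
$z{\left(0 \right)} t{\left(-35,25 \right)} = 3 \cdot 14 = 42$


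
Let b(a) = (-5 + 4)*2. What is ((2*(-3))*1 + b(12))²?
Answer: 64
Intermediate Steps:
b(a) = -2 (b(a) = -1*2 = -2)
((2*(-3))*1 + b(12))² = ((2*(-3))*1 - 2)² = (-6*1 - 2)² = (-6 - 2)² = (-8)² = 64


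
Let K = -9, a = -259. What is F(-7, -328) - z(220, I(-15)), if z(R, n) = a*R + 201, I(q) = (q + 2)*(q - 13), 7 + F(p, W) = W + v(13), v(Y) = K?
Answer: 56435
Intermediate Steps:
v(Y) = -9
F(p, W) = -16 + W (F(p, W) = -7 + (W - 9) = -7 + (-9 + W) = -16 + W)
I(q) = (-13 + q)*(2 + q) (I(q) = (2 + q)*(-13 + q) = (-13 + q)*(2 + q))
z(R, n) = 201 - 259*R (z(R, n) = -259*R + 201 = 201 - 259*R)
F(-7, -328) - z(220, I(-15)) = (-16 - 328) - (201 - 259*220) = -344 - (201 - 56980) = -344 - 1*(-56779) = -344 + 56779 = 56435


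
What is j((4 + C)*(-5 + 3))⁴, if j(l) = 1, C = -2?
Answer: 1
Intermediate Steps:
j((4 + C)*(-5 + 3))⁴ = 1⁴ = 1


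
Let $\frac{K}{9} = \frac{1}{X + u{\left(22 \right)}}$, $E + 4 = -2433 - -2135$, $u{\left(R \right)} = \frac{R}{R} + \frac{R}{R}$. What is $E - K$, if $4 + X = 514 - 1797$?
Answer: $- \frac{388061}{1285} \approx -301.99$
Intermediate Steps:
$X = -1287$ ($X = -4 + \left(514 - 1797\right) = -4 - 1283 = -1287$)
$u{\left(R \right)} = 2$ ($u{\left(R \right)} = 1 + 1 = 2$)
$E = -302$ ($E = -4 - 298 = -302$)
$K = - \frac{9}{1285}$ ($K = \frac{9}{-1287 + 2} = \frac{9}{-1285} = 9 \left(- \frac{1}{1285}\right) = - \frac{9}{1285} \approx -0.0070039$)
$E - K = -302 - - \frac{9}{1285} = -302 + \frac{9}{1285} = - \frac{388061}{1285}$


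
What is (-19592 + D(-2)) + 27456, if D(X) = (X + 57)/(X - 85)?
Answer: 684113/87 ≈ 7863.4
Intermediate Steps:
D(X) = (57 + X)/(-85 + X)
(-19592 + D(-2)) + 27456 = (-19592 + (57 - 2)/(-85 - 2)) + 27456 = (-19592 + 55/(-87)) + 27456 = (-19592 - 1/87*55) + 27456 = (-19592 - 55/87) + 27456 = -1704559/87 + 27456 = 684113/87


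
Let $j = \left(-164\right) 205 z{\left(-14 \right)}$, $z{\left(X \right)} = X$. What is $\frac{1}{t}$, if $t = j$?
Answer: $\frac{1}{470680} \approx 2.1246 \cdot 10^{-6}$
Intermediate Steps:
$j = 470680$ ($j = \left(-164\right) 205 \left(-14\right) = \left(-33620\right) \left(-14\right) = 470680$)
$t = 470680$
$\frac{1}{t} = \frac{1}{470680}$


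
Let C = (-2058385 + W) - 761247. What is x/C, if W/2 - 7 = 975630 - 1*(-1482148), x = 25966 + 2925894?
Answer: 1475930/1047969 ≈ 1.4084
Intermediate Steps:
x = 2951860
W = 4915570 (W = 14 + 2*(975630 - 1*(-1482148)) = 14 + 2*(975630 + 1482148) = 14 + 2*2457778 = 14 + 4915556 = 4915570)
C = 2095938 (C = (-2058385 + 4915570) - 761247 = 2857185 - 761247 = 2095938)
x/C = 2951860/2095938 = 2951860*(1/2095938) = 1475930/1047969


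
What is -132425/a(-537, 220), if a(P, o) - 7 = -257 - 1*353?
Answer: 132425/603 ≈ 219.61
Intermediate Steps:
a(P, o) = -603 (a(P, o) = 7 + (-257 - 1*353) = 7 + (-257 - 353) = 7 - 610 = -603)
-132425/a(-537, 220) = -132425/(-603) = -132425*(-1/603) = 132425/603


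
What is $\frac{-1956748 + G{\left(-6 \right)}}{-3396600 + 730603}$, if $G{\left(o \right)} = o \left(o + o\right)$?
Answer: $\frac{1956676}{2665997} \approx 0.73394$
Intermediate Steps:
$G{\left(o \right)} = 2 o^{2}$ ($G{\left(o \right)} = o 2 o = 2 o^{2}$)
$\frac{-1956748 + G{\left(-6 \right)}}{-3396600 + 730603} = \frac{-1956748 + 2 \left(-6\right)^{2}}{-3396600 + 730603} = \frac{-1956748 + 2 \cdot 36}{-2665997} = \left(-1956748 + 72\right) \left(- \frac{1}{2665997}\right) = \left(-1956676\right) \left(- \frac{1}{2665997}\right) = \frac{1956676}{2665997}$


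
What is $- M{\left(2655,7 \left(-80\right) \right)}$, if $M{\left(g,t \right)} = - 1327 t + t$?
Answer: $-742560$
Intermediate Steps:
$M{\left(g,t \right)} = - 1326 t$
$- M{\left(2655,7 \left(-80\right) \right)} = - \left(-1326\right) 7 \left(-80\right) = - \left(-1326\right) \left(-560\right) = \left(-1\right) 742560 = -742560$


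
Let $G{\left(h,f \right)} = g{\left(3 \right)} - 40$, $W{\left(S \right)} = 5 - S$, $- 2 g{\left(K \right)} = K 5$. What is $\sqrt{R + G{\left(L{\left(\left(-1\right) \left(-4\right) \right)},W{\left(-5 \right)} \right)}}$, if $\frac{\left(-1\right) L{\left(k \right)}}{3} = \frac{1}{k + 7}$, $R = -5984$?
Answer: $\frac{i \sqrt{24126}}{2} \approx 77.663 i$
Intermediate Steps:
$g{\left(K \right)} = - \frac{5 K}{2}$ ($g{\left(K \right)} = - \frac{K 5}{2} = - \frac{5 K}{2}$)
$L{\left(k \right)} = - \frac{3}{7 + k}$ ($L{\left(k \right)} = - \frac{3}{k + 7} = - \frac{3}{7 + k}$)
$G{\left(h,f \right)} = - \frac{95}{2}$ ($G{\left(h,f \right)} = \left(- \frac{5}{2}\right) 3 - 40 = - \frac{15}{2} - 40 = - \frac{95}{2}$)
$\sqrt{R + G{\left(L{\left(\left(-1\right) \left(-4\right) \right)},W{\left(-5 \right)} \right)}} = \sqrt{-5984 - \frac{95}{2}} = \sqrt{- \frac{12063}{2}} = \frac{i \sqrt{24126}}{2}$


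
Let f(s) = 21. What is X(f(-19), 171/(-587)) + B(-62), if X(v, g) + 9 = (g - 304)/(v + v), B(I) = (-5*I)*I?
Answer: -67750055/3522 ≈ -19236.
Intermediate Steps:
B(I) = -5*I**2
X(v, g) = -9 + (-304 + g)/(2*v) (X(v, g) = -9 + (g - 304)/(v + v) = -9 + (-304 + g)/((2*v)) = -9 + (-304 + g)*(1/(2*v)) = -9 + (-304 + g)/(2*v))
X(f(-19), 171/(-587)) + B(-62) = (1/2)*(-304 + 171/(-587) - 18*21)/21 - 5*(-62)**2 = (1/2)*(1/21)*(-304 + 171*(-1/587) - 378) - 5*3844 = (1/2)*(1/21)*(-304 - 171/587 - 378) - 19220 = (1/2)*(1/21)*(-400505/587) - 19220 = -57215/3522 - 19220 = -67750055/3522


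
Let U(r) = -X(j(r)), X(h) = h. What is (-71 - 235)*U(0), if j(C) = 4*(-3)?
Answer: -3672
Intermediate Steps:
j(C) = -12
U(r) = 12 (U(r) = -1*(-12) = 12)
(-71 - 235)*U(0) = (-71 - 235)*12 = -306*12 = -3672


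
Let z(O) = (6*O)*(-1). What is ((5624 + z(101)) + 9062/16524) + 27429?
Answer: 268081645/8262 ≈ 32448.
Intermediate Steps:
z(O) = -6*O
((5624 + z(101)) + 9062/16524) + 27429 = ((5624 - 6*101) + 9062/16524) + 27429 = ((5624 - 606) + 9062*(1/16524)) + 27429 = (5018 + 4531/8262) + 27429 = 41463247/8262 + 27429 = 268081645/8262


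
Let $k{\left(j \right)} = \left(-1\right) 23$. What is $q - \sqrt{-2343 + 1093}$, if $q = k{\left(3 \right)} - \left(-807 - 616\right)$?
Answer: $1400 - 25 i \sqrt{2} \approx 1400.0 - 35.355 i$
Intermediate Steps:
$k{\left(j \right)} = -23$
$q = 1400$ ($q = -23 - \left(-807 - 616\right) = -23 - -1423 = -23 + 1423 = 1400$)
$q - \sqrt{-2343 + 1093} = 1400 - \sqrt{-2343 + 1093} = 1400 - \sqrt{-1250} = 1400 - 25 i \sqrt{2}$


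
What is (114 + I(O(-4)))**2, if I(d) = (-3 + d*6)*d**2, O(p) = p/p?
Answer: 13689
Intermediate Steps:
O(p) = 1
I(d) = d**2*(-3 + 6*d) (I(d) = (-3 + 6*d)*d**2 = d**2*(-3 + 6*d))
(114 + I(O(-4)))**2 = (114 + 1**2*(-3 + 6*1))**2 = (114 + 1*(-3 + 6))**2 = (114 + 1*3)**2 = (114 + 3)**2 = 117**2 = 13689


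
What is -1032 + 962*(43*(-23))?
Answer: -952450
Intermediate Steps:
-1032 + 962*(43*(-23)) = -1032 + 962*(-989) = -1032 - 951418 = -952450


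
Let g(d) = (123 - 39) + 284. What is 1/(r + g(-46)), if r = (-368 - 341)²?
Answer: 1/503049 ≈ 1.9879e-6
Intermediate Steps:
g(d) = 368 (g(d) = 84 + 284 = 368)
r = 502681 (r = (-709)² = 502681)
1/(r + g(-46)) = 1/(502681 + 368) = 1/503049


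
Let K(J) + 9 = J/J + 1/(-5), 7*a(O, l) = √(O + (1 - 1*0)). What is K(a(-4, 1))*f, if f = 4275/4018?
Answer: -855/98 ≈ -8.7245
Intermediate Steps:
a(O, l) = √(1 + O)/7 (a(O, l) = √(O + (1 - 1*0))/7 = √(O + (1 + 0))/7 = √(O + 1)/7 = √(1 + O)/7)
K(J) = -41/5 (K(J) = -9 + (J/J + 1/(-5)) = -9 + (1 + 1*(-⅕)) = -9 + (1 - ⅕) = -9 + ⅘ = -41/5)
f = 4275/4018 (f = 4275*(1/4018) = 4275/4018 ≈ 1.0640)
K(a(-4, 1))*f = -41/5*4275/4018 = -855/98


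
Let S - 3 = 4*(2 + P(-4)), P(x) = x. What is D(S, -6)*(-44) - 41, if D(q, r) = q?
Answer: 179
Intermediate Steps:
S = -5 (S = 3 + 4*(2 - 4) = 3 + 4*(-2) = 3 - 8 = -5)
D(S, -6)*(-44) - 41 = -5*(-44) - 41 = 220 - 41 = 179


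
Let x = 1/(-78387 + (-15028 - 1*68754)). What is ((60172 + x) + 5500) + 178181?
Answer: 39545397156/162169 ≈ 2.4385e+5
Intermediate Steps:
x = -1/162169 (x = 1/(-78387 + (-15028 - 68754)) = 1/(-78387 - 83782) = 1/(-162169) = -1/162169 ≈ -6.1664e-6)
((60172 + x) + 5500) + 178181 = ((60172 - 1/162169) + 5500) + 178181 = (9758033067/162169 + 5500) + 178181 = 10649962567/162169 + 178181 = 39545397156/162169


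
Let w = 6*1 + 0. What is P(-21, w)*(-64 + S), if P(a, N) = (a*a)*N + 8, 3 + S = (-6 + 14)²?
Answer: -7962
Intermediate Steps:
S = 61 (S = -3 + (-6 + 14)² = -3 + 8² = -3 + 64 = 61)
w = 6 (w = 6 + 0 = 6)
P(a, N) = 8 + N*a² (P(a, N) = a²*N + 8 = N*a² + 8 = 8 + N*a²)
P(-21, w)*(-64 + S) = (8 + 6*(-21)²)*(-64 + 61) = (8 + 6*441)*(-3) = (8 + 2646)*(-3) = 2654*(-3) = -7962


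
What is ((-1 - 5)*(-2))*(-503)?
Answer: -6036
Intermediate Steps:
((-1 - 5)*(-2))*(-503) = -6*(-2)*(-503) = 12*(-503) = -6036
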